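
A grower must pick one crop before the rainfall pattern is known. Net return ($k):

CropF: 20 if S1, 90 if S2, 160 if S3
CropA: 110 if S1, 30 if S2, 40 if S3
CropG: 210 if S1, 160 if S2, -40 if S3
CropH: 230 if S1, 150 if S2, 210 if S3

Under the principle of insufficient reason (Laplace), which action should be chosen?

Row averages: CropF=90, CropA=60, CropG=110, CropH=590/3
Highest average = 590/3 → CropH.

CropH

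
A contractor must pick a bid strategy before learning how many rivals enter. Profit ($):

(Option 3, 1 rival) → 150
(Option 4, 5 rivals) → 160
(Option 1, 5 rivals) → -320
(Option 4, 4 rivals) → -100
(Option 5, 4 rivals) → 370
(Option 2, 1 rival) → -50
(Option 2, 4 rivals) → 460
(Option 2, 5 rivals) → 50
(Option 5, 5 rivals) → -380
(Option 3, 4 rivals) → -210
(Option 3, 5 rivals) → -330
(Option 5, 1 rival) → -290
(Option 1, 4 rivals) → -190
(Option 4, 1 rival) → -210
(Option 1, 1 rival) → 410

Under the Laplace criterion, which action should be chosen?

Option 2

Row averages: Option 1=-100/3, Option 2=460/3, Option 3=-130, Option 4=-50, Option 5=-100
Highest average = 460/3 → Option 2.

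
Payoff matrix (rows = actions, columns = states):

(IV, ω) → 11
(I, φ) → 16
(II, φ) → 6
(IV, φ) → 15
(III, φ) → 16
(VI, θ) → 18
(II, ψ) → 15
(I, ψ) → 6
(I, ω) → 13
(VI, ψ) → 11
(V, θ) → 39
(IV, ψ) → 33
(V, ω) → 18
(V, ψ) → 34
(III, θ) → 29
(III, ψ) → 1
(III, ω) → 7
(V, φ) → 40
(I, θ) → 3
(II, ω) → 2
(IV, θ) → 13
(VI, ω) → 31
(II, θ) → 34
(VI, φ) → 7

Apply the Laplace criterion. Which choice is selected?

Row averages: I=9.5, II=14.25, III=13.25, IV=18, V=32.75, VI=16.75
Highest average = 32.75 → V.

V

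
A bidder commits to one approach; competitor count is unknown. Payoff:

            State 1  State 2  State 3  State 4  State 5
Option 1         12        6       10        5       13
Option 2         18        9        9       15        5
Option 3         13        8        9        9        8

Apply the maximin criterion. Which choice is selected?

Row minima: Option 1=5, Option 2=5, Option 3=8
Best worst-case = 8 → Option 3.

Option 3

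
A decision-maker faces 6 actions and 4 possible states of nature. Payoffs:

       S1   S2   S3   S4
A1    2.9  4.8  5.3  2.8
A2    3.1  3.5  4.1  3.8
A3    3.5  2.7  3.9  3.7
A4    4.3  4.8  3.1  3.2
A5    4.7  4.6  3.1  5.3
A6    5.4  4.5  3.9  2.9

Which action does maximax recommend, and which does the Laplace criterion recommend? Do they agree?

maximax → A6; laplace → A5 (disagree)

Row maxima: A1=5.3, A2=4.1, A3=3.9, A4=4.8, A5=5.3, A6=5.4
Best best-case = 5.4 → A6.
Row averages: A1=3.95, A2=3.625, A3=3.45, A4=3.85, A5=4.425, A6=4.175
Highest average = 4.425 → A5.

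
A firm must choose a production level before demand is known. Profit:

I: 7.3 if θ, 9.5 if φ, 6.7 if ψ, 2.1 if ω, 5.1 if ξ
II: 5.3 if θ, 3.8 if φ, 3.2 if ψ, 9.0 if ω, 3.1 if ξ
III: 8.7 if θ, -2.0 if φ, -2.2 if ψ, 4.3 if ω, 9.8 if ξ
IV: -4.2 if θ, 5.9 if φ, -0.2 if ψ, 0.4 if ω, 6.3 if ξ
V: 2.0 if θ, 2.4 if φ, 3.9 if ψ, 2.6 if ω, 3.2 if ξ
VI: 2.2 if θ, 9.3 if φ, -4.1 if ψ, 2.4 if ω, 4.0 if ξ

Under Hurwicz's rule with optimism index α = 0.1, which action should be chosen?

I: 0.1·9.5 + 0.9·2.1 = 2.84
II: 0.1·9.0 + 0.9·3.1 = 3.69
III: 0.1·9.8 + 0.9·(-2.2) = -1
IV: 0.1·6.3 + 0.9·(-4.2) = -3.15
V: 0.1·3.9 + 0.9·2.0 = 2.19
VI: 0.1·9.3 + 0.9·(-4.1) = -2.76
Highest Hurwicz score = 3.69 → II.

II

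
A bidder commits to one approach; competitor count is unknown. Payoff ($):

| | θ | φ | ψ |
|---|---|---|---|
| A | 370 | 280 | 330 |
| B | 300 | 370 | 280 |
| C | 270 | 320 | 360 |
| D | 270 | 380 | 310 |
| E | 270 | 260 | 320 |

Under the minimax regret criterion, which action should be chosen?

Column bests: θ=370, φ=380, ψ=360.
A regrets: 0, 100, 30 → max 100
B regrets: 70, 10, 80 → max 80
C regrets: 100, 60, 0 → max 100
D regrets: 100, 0, 50 → max 100
E regrets: 100, 120, 40 → max 120
Smallest max regret = 80 → B.

B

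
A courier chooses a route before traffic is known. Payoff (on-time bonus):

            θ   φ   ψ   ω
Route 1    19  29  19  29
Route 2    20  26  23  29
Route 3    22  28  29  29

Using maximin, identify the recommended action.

Route 3

Row minima: Route 1=19, Route 2=20, Route 3=22
Best worst-case = 22 → Route 3.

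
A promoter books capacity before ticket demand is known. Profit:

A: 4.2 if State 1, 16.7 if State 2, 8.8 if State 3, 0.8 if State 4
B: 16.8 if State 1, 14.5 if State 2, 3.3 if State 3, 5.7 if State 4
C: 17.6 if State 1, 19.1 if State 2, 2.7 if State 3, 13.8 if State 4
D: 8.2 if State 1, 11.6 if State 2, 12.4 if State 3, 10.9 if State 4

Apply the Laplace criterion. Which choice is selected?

Row averages: A=7.625, B=10.075, C=13.3, D=10.775
Highest average = 13.3 → C.

C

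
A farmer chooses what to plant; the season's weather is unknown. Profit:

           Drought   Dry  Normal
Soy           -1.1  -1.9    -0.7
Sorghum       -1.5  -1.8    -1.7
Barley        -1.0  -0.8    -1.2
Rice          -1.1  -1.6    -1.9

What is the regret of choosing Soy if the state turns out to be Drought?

0.1

Best payoff under Drought is -1.0.
Regret = -1.0 − (-1.1) = 0.1.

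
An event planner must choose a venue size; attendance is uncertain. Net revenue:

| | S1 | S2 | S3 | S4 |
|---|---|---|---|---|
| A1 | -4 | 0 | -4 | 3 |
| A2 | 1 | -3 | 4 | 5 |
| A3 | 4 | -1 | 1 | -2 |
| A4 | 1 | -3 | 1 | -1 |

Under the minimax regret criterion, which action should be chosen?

A2

Column bests: S1=4, S2=0, S3=4, S4=5.
A1 regrets: 8, 0, 8, 2 → max 8
A2 regrets: 3, 3, 0, 0 → max 3
A3 regrets: 0, 1, 3, 7 → max 7
A4 regrets: 3, 3, 3, 6 → max 6
Smallest max regret = 3 → A2.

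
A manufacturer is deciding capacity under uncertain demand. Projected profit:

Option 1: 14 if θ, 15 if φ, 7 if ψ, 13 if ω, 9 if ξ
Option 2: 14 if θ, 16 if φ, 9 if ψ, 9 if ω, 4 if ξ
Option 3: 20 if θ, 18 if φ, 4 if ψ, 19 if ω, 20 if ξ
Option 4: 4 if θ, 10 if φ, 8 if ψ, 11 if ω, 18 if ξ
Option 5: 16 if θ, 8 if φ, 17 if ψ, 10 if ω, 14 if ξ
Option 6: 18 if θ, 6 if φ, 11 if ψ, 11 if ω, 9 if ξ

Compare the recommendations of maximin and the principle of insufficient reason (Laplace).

Row minima: Option 1=7, Option 2=4, Option 3=4, Option 4=4, Option 5=8, Option 6=6
Best worst-case = 8 → Option 5.
Row averages: Option 1=11.6, Option 2=10.4, Option 3=16.2, Option 4=10.2, Option 5=13, Option 6=11
Highest average = 16.2 → Option 3.

maximin → Option 5; laplace → Option 3 (disagree)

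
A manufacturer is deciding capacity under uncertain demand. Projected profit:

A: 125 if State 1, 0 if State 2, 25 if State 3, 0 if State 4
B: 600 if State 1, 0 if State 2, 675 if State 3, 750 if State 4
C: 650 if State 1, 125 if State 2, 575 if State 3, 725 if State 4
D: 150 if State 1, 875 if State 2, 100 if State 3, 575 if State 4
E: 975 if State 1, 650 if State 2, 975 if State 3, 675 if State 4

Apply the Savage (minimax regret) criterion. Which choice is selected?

E

Column bests: State 1=975, State 2=875, State 3=975, State 4=750.
A regrets: 850, 875, 950, 750 → max 950
B regrets: 375, 875, 300, 0 → max 875
C regrets: 325, 750, 400, 25 → max 750
D regrets: 825, 0, 875, 175 → max 875
E regrets: 0, 225, 0, 75 → max 225
Smallest max regret = 225 → E.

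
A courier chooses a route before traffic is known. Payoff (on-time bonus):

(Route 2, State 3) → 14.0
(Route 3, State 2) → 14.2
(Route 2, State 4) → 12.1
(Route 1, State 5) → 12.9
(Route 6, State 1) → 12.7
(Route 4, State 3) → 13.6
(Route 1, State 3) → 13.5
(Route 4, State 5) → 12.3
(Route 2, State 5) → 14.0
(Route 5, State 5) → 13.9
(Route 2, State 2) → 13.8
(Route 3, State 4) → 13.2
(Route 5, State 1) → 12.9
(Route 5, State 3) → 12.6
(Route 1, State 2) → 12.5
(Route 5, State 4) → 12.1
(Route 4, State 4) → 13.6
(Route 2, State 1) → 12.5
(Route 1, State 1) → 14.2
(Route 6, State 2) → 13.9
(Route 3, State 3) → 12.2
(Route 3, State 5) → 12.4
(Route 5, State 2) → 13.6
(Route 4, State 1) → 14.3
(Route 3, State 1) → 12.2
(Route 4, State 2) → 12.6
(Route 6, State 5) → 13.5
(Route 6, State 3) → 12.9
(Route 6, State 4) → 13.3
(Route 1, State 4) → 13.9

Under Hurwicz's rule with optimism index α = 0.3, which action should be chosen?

Route 6

Route 1: 0.3·14.2 + 0.7·12.5 = 13.01
Route 2: 0.3·14.0 + 0.7·12.1 = 12.67
Route 3: 0.3·14.2 + 0.7·12.2 = 12.8
Route 4: 0.3·14.3 + 0.7·12.3 = 12.9
Route 5: 0.3·13.9 + 0.7·12.1 = 12.64
Route 6: 0.3·13.9 + 0.7·12.7 = 13.06
Highest Hurwicz score = 13.06 → Route 6.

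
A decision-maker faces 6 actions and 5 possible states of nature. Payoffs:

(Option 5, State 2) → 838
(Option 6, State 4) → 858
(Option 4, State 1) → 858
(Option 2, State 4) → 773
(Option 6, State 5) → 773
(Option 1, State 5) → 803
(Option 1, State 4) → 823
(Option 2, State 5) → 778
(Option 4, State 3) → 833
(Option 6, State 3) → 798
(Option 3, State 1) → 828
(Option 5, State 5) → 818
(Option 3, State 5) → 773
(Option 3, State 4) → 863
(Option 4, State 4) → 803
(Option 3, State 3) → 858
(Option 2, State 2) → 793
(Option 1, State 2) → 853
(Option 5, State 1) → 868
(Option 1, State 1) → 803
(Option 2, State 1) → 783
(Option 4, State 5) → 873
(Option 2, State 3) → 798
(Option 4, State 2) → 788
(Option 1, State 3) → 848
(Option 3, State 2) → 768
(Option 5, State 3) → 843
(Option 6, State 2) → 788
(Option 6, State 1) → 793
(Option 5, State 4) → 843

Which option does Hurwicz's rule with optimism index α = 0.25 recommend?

Option 1: 0.25·853 + 0.75·803 = 815.5
Option 2: 0.25·798 + 0.75·773 = 779.25
Option 3: 0.25·863 + 0.75·768 = 791.75
Option 4: 0.25·873 + 0.75·788 = 809.25
Option 5: 0.25·868 + 0.75·818 = 830.5
Option 6: 0.25·858 + 0.75·773 = 794.25
Highest Hurwicz score = 830.5 → Option 5.

Option 5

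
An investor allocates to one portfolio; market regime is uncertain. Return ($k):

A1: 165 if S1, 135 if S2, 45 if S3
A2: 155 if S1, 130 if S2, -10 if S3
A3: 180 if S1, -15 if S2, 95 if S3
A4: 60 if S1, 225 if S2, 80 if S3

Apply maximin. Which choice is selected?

Row minima: A1=45, A2=-10, A3=-15, A4=60
Best worst-case = 60 → A4.

A4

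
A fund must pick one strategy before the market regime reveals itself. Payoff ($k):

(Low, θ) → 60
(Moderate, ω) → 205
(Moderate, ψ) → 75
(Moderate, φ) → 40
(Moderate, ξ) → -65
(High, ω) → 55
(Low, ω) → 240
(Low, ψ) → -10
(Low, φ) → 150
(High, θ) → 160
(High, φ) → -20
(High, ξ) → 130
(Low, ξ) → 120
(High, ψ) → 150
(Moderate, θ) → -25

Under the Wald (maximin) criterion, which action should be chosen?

Low

Row minima: Low=-10, Moderate=-65, High=-20
Best worst-case = -10 → Low.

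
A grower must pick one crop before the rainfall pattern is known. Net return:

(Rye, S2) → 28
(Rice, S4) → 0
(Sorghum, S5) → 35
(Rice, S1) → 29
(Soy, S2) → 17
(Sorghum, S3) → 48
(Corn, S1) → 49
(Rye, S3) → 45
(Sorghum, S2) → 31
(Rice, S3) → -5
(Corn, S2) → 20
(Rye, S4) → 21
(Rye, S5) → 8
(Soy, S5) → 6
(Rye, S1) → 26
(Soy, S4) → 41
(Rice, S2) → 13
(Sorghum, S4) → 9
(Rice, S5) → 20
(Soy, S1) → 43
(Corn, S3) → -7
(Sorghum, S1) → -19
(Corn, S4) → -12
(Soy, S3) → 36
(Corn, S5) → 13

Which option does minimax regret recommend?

Column bests: S1=49, S2=31, S3=48, S4=41, S5=35.
Corn regrets: 0, 11, 55, 53, 22 → max 55
Rice regrets: 20, 18, 53, 41, 15 → max 53
Soy regrets: 6, 14, 12, 0, 29 → max 29
Rye regrets: 23, 3, 3, 20, 27 → max 27
Sorghum regrets: 68, 0, 0, 32, 0 → max 68
Smallest max regret = 27 → Rye.

Rye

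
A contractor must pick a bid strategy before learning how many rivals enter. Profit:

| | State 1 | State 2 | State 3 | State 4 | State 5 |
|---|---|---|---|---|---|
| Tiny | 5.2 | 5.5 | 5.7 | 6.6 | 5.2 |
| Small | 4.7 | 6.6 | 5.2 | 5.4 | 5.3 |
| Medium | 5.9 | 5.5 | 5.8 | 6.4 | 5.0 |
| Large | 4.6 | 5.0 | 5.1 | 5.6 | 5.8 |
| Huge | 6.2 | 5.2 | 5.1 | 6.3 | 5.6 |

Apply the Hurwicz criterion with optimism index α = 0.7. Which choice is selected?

Tiny: 0.7·6.6 + 0.3·5.2 = 6.18
Small: 0.7·6.6 + 0.3·4.7 = 6.03
Medium: 0.7·6.4 + 0.3·5.0 = 5.98
Large: 0.7·5.8 + 0.3·4.6 = 5.44
Huge: 0.7·6.3 + 0.3·5.1 = 5.94
Highest Hurwicz score = 6.18 → Tiny.

Tiny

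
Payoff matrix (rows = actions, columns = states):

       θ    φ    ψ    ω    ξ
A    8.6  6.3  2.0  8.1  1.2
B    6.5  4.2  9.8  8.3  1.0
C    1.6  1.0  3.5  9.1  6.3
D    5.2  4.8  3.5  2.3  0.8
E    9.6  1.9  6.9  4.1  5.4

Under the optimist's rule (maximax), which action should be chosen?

B

Row maxima: A=8.6, B=9.8, C=9.1, D=5.2, E=9.6
Best best-case = 9.8 → B.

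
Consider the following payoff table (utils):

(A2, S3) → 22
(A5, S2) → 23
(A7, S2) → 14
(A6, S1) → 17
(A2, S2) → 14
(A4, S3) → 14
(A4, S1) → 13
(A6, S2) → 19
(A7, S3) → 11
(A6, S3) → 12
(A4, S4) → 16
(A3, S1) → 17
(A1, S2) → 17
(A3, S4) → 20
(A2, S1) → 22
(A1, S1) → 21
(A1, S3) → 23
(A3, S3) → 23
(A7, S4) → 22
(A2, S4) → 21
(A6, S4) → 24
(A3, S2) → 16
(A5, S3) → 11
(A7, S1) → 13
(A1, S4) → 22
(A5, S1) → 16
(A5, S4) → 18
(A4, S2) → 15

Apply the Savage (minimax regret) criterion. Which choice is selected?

A1

Column bests: S1=22, S2=23, S3=23, S4=24.
A1 regrets: 1, 6, 0, 2 → max 6
A2 regrets: 0, 9, 1, 3 → max 9
A3 regrets: 5, 7, 0, 4 → max 7
A4 regrets: 9, 8, 9, 8 → max 9
A5 regrets: 6, 0, 12, 6 → max 12
A6 regrets: 5, 4, 11, 0 → max 11
A7 regrets: 9, 9, 12, 2 → max 12
Smallest max regret = 6 → A1.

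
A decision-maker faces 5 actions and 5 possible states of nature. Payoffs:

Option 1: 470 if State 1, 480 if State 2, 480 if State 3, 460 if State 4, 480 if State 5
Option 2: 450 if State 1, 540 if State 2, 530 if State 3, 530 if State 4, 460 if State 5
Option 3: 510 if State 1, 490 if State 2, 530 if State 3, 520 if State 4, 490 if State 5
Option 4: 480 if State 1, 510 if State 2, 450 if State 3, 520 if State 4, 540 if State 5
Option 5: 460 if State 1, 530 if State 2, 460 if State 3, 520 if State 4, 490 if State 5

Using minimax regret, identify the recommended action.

Option 3

Column bests: State 1=510, State 2=540, State 3=530, State 4=530, State 5=540.
Option 1 regrets: 40, 60, 50, 70, 60 → max 70
Option 2 regrets: 60, 0, 0, 0, 80 → max 80
Option 3 regrets: 0, 50, 0, 10, 50 → max 50
Option 4 regrets: 30, 30, 80, 10, 0 → max 80
Option 5 regrets: 50, 10, 70, 10, 50 → max 70
Smallest max regret = 50 → Option 3.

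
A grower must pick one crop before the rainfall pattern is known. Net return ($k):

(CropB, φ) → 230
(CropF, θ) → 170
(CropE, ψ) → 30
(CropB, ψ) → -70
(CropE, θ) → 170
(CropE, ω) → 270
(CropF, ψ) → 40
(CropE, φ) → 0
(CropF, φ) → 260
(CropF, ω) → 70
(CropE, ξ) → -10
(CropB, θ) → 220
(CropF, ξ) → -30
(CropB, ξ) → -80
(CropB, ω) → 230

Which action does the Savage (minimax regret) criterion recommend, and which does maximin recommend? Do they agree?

minimax regret → CropB; maximin → CropE (disagree)

Column bests: θ=220, φ=260, ψ=40, ω=270, ξ=-10.
CropB regrets: 0, 30, 110, 40, 70 → max 110
CropE regrets: 50, 260, 10, 0, 0 → max 260
CropF regrets: 50, 0, 0, 200, 20 → max 200
Smallest max regret = 110 → CropB.
Row minima: CropB=-80, CropE=-10, CropF=-30
Best worst-case = -10 → CropE.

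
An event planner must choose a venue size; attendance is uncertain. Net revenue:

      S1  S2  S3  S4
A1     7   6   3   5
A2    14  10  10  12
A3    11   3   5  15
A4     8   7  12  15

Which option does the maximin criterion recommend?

A2

Row minima: A1=3, A2=10, A3=3, A4=7
Best worst-case = 10 → A2.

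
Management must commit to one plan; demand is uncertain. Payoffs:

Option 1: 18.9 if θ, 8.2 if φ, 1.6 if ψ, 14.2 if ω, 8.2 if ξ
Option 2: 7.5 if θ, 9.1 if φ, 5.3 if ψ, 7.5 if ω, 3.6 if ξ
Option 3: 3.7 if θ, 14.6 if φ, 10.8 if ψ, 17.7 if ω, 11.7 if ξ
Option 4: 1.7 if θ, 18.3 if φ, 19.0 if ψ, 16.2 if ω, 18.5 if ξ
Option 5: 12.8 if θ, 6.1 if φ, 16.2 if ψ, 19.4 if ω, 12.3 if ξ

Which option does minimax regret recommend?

Option 5

Column bests: θ=18.9, φ=18.3, ψ=19.0, ω=19.4, ξ=18.5.
Option 1 regrets: 0.0, 10.1, 17.4, 5.2, 10.3 → max 17.4
Option 2 regrets: 11.4, 9.2, 13.7, 11.9, 14.9 → max 14.9
Option 3 regrets: 15.2, 3.7, 8.2, 1.7, 6.8 → max 15.2
Option 4 regrets: 17.2, 0.0, 0.0, 3.2, 0.0 → max 17.2
Option 5 regrets: 6.1, 12.2, 2.8, 0.0, 6.2 → max 12.2
Smallest max regret = 12.2 → Option 5.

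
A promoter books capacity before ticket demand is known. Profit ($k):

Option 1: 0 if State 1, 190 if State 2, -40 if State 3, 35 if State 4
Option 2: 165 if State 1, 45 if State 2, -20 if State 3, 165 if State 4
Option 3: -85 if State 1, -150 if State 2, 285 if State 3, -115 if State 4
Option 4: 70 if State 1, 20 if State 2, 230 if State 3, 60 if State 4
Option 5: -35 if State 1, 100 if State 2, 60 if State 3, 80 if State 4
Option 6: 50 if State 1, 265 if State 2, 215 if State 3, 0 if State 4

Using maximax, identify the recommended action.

Row maxima: Option 1=190, Option 2=165, Option 3=285, Option 4=230, Option 5=100, Option 6=265
Best best-case = 285 → Option 3.

Option 3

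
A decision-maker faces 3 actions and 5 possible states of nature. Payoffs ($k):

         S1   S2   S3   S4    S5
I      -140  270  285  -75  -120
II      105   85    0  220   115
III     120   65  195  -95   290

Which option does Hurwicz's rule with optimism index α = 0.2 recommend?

II

I: 0.2·285 + 0.8·(-140) = -55
II: 0.2·220 + 0.8·0 = 44
III: 0.2·290 + 0.8·(-95) = -18
Highest Hurwicz score = 44 → II.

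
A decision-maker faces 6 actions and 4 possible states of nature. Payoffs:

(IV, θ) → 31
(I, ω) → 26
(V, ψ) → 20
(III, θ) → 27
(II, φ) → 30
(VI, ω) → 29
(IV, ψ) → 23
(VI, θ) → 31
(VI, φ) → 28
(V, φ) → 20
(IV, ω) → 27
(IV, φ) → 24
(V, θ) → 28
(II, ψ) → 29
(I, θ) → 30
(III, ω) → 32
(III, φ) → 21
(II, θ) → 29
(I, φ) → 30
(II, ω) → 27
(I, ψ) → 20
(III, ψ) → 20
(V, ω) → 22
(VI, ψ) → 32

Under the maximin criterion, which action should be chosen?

Row minima: I=20, II=27, III=20, IV=23, V=20, VI=28
Best worst-case = 28 → VI.

VI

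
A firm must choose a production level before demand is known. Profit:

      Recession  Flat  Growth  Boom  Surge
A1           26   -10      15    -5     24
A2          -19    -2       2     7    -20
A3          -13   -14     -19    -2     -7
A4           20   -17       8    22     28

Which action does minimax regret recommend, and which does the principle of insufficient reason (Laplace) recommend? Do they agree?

minimax regret → A4; laplace → A4 (agree)

Column bests: Recession=26, Flat=-2, Growth=15, Boom=22, Surge=28.
A1 regrets: 0, 8, 0, 27, 4 → max 27
A2 regrets: 45, 0, 13, 15, 48 → max 48
A3 regrets: 39, 12, 34, 24, 35 → max 39
A4 regrets: 6, 15, 7, 0, 0 → max 15
Smallest max regret = 15 → A4.
Row averages: A1=10, A2=-6.4, A3=-11, A4=12.2
Highest average = 12.2 → A4.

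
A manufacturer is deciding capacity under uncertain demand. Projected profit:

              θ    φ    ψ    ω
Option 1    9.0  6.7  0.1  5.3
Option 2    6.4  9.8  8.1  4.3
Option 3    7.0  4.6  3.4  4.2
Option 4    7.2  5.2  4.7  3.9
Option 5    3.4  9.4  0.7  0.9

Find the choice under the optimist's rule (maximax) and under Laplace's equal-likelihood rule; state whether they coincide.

maximax → Option 2; laplace → Option 2 (agree)

Row maxima: Option 1=9.0, Option 2=9.8, Option 3=7.0, Option 4=7.2, Option 5=9.4
Best best-case = 9.8 → Option 2.
Row averages: Option 1=5.275, Option 2=7.15, Option 3=4.8, Option 4=5.25, Option 5=3.6
Highest average = 7.15 → Option 2.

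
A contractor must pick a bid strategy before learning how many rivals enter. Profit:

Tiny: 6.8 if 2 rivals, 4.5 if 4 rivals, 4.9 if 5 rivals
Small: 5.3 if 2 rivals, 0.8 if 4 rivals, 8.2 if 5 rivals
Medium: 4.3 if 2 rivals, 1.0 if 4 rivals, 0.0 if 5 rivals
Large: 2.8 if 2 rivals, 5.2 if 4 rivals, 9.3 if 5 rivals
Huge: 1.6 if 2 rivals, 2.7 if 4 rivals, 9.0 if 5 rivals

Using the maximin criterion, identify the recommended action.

Row minima: Tiny=4.5, Small=0.8, Medium=0.0, Large=2.8, Huge=1.6
Best worst-case = 4.5 → Tiny.

Tiny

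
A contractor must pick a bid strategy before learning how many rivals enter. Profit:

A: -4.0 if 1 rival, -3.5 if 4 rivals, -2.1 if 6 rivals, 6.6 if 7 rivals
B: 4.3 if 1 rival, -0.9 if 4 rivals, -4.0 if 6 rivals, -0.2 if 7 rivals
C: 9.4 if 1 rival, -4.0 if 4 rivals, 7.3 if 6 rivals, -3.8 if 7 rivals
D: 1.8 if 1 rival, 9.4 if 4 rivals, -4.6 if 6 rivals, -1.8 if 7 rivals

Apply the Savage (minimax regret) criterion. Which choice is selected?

B

Column bests: 1 rival=9.4, 4 rivals=9.4, 6 rivals=7.3, 7 rivals=6.6.
A regrets: 13.4, 12.9, 9.4, 0.0 → max 13.4
B regrets: 5.1, 10.3, 11.3, 6.8 → max 11.3
C regrets: 0.0, 13.4, 0.0, 10.4 → max 13.4
D regrets: 7.6, 0.0, 11.9, 8.4 → max 11.9
Smallest max regret = 11.3 → B.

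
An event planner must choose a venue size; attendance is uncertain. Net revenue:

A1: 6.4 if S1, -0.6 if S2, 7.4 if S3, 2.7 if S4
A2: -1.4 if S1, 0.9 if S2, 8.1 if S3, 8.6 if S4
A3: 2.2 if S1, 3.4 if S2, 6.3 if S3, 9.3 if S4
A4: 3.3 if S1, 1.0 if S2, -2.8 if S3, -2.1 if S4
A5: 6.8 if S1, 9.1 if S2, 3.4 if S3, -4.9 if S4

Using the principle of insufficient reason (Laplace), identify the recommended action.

Row averages: A1=3.975, A2=4.05, A3=5.3, A4=-0.15, A5=3.6
Highest average = 5.3 → A3.

A3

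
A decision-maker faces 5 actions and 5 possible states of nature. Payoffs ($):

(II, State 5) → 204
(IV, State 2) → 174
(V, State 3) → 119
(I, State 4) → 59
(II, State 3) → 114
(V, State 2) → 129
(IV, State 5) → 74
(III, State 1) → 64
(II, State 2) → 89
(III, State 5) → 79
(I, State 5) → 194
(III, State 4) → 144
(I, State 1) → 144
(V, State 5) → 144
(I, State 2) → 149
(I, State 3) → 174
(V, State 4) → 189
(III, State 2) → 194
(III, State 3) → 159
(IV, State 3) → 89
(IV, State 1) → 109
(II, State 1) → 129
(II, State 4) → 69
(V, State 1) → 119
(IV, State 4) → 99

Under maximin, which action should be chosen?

V

Row minima: I=59, II=69, III=64, IV=74, V=119
Best worst-case = 119 → V.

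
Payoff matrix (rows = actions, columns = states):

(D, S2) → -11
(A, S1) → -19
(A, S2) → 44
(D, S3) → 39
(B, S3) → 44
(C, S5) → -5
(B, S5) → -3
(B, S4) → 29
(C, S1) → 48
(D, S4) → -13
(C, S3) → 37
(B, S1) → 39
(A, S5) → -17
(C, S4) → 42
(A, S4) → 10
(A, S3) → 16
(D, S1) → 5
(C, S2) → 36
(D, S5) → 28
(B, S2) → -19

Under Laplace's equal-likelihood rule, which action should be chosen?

Row averages: A=6.8, B=18, C=31.6, D=9.6
Highest average = 31.6 → C.

C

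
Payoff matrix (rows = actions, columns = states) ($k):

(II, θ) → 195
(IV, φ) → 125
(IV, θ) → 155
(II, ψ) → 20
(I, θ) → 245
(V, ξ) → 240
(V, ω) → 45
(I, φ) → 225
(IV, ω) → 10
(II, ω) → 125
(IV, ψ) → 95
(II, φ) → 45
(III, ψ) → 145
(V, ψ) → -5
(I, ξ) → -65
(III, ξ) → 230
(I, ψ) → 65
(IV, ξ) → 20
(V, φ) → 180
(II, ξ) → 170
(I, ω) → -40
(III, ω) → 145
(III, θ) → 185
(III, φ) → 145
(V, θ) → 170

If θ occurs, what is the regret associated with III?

Best payoff under θ is 245.
Regret = 245 − 185 = 60.

60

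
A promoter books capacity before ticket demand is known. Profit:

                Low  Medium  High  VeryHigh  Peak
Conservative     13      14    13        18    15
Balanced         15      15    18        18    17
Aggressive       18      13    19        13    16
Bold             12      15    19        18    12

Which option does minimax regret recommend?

Column bests: Low=18, Medium=15, High=19, VeryHigh=18, Peak=17.
Conservative regrets: 5, 1, 6, 0, 2 → max 6
Balanced regrets: 3, 0, 1, 0, 0 → max 3
Aggressive regrets: 0, 2, 0, 5, 1 → max 5
Bold regrets: 6, 0, 0, 0, 5 → max 6
Smallest max regret = 3 → Balanced.

Balanced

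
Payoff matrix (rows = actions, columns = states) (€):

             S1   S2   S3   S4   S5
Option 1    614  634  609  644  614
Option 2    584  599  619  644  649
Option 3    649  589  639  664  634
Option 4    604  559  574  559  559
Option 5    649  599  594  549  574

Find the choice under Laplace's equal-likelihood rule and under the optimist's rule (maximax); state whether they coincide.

laplace → Option 3; maximax → Option 3 (agree)

Row averages: Option 1=623, Option 2=619, Option 3=635, Option 4=571, Option 5=593
Highest average = 635 → Option 3.
Row maxima: Option 1=644, Option 2=649, Option 3=664, Option 4=604, Option 5=649
Best best-case = 664 → Option 3.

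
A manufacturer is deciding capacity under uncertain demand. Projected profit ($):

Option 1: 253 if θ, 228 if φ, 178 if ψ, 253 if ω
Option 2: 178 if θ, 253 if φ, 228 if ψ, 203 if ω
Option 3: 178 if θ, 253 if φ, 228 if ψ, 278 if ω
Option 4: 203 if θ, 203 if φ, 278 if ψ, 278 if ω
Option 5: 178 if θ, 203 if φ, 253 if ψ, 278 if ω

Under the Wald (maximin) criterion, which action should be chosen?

Option 4

Row minima: Option 1=178, Option 2=178, Option 3=178, Option 4=203, Option 5=178
Best worst-case = 203 → Option 4.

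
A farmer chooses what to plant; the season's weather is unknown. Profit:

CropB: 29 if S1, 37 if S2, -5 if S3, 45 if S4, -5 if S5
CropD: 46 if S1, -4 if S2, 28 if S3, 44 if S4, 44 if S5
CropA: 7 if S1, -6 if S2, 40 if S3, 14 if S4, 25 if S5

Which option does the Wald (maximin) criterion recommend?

CropD

Row minima: CropB=-5, CropD=-4, CropA=-6
Best worst-case = -4 → CropD.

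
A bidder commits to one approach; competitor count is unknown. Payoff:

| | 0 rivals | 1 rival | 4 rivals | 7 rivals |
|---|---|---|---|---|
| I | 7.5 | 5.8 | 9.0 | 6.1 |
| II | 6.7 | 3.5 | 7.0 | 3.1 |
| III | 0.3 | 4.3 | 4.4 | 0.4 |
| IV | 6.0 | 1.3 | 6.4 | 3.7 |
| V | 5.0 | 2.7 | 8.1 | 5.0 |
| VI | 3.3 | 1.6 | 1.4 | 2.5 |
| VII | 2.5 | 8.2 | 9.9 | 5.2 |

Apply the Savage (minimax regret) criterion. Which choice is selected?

Column bests: 0 rivals=7.5, 1 rival=8.2, 4 rivals=9.9, 7 rivals=6.1.
I regrets: 0.0, 2.4, 0.9, 0.0 → max 2.4
II regrets: 0.8, 4.7, 2.9, 3.0 → max 4.7
III regrets: 7.2, 3.9, 5.5, 5.7 → max 7.2
IV regrets: 1.5, 6.9, 3.5, 2.4 → max 6.9
V regrets: 2.5, 5.5, 1.8, 1.1 → max 5.5
VI regrets: 4.2, 6.6, 8.5, 3.6 → max 8.5
VII regrets: 5.0, 0.0, 0.0, 0.9 → max 5.0
Smallest max regret = 2.4 → I.

I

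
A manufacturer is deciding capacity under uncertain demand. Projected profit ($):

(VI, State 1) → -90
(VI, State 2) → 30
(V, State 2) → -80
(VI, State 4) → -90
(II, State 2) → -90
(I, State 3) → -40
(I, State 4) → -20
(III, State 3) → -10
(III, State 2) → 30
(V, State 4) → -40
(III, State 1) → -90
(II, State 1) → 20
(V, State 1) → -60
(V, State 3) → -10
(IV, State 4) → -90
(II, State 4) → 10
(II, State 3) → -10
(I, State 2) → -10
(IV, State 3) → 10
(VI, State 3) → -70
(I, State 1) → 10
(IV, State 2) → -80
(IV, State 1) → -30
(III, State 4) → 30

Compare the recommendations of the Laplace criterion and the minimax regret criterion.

laplace → III; minimax regret → I (disagree)

Row averages: I=-15, II=-17.5, III=-10, IV=-47.5, V=-47.5, VI=-55
Highest average = -10 → III.
Column bests: State 1=20, State 2=30, State 3=10, State 4=30.
I regrets: 10, 40, 50, 50 → max 50
II regrets: 0, 120, 20, 20 → max 120
III regrets: 110, 0, 20, 0 → max 110
IV regrets: 50, 110, 0, 120 → max 120
V regrets: 80, 110, 20, 70 → max 110
VI regrets: 110, 0, 80, 120 → max 120
Smallest max regret = 50 → I.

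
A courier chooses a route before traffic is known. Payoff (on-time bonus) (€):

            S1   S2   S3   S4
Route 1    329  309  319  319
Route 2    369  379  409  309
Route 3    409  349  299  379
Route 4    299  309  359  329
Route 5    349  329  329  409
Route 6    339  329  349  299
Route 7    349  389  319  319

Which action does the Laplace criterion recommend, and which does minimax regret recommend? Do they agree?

Row averages: Route 1=319, Route 2=366.5, Route 3=359, Route 4=324, Route 5=354, Route 6=329, Route 7=344
Highest average = 366.5 → Route 2.
Column bests: S1=409, S2=389, S3=409, S4=409.
Route 1 regrets: 80, 80, 90, 90 → max 90
Route 2 regrets: 40, 10, 0, 100 → max 100
Route 3 regrets: 0, 40, 110, 30 → max 110
Route 4 regrets: 110, 80, 50, 80 → max 110
Route 5 regrets: 60, 60, 80, 0 → max 80
Route 6 regrets: 70, 60, 60, 110 → max 110
Route 7 regrets: 60, 0, 90, 90 → max 90
Smallest max regret = 80 → Route 5.

laplace → Route 2; minimax regret → Route 5 (disagree)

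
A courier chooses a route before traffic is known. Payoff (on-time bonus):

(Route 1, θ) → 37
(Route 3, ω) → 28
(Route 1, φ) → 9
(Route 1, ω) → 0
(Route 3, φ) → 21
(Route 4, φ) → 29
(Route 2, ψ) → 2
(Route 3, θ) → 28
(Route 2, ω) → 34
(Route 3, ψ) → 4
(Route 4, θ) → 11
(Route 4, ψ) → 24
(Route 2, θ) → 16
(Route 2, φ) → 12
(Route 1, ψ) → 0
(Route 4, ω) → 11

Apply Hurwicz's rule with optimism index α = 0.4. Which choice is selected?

Route 4

Route 1: 0.4·37 + 0.6·0 = 14.8
Route 2: 0.4·34 + 0.6·2 = 14.8
Route 3: 0.4·28 + 0.6·4 = 13.6
Route 4: 0.4·29 + 0.6·11 = 18.2
Highest Hurwicz score = 18.2 → Route 4.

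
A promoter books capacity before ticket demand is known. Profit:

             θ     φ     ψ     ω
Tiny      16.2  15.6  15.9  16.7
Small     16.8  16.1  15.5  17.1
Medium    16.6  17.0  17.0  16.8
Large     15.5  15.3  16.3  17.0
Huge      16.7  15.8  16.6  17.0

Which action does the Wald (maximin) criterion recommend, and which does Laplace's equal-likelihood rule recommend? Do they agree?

maximin → Medium; laplace → Medium (agree)

Row minima: Tiny=15.6, Small=15.5, Medium=16.6, Large=15.3, Huge=15.8
Best worst-case = 16.6 → Medium.
Row averages: Tiny=16.1, Small=16.375, Medium=16.85, Large=16.025, Huge=16.525
Highest average = 16.85 → Medium.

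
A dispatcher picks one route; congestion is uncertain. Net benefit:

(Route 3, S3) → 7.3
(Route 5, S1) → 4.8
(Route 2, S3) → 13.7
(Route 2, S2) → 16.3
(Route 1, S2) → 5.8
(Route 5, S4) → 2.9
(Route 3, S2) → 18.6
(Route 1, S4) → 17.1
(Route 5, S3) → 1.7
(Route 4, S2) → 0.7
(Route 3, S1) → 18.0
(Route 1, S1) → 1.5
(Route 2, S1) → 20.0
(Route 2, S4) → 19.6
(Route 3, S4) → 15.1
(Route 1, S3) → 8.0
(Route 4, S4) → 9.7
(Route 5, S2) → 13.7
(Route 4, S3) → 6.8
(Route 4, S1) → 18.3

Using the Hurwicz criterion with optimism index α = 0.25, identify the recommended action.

Route 2

Route 1: 0.25·17.1 + 0.75·1.5 = 5.4
Route 2: 0.25·20.0 + 0.75·13.7 = 15.275
Route 3: 0.25·18.6 + 0.75·7.3 = 10.125
Route 4: 0.25·18.3 + 0.75·0.7 = 5.1
Route 5: 0.25·13.7 + 0.75·1.7 = 4.7
Highest Hurwicz score = 15.275 → Route 2.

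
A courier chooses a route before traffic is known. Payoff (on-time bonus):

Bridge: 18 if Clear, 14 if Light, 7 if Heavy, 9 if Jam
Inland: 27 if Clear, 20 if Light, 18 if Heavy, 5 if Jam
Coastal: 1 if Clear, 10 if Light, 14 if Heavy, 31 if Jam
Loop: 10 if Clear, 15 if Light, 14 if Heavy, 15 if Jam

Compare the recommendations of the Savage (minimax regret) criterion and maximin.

minimax regret → Loop; maximin → Loop (agree)

Column bests: Clear=27, Light=20, Heavy=18, Jam=31.
Bridge regrets: 9, 6, 11, 22 → max 22
Inland regrets: 0, 0, 0, 26 → max 26
Coastal regrets: 26, 10, 4, 0 → max 26
Loop regrets: 17, 5, 4, 16 → max 17
Smallest max regret = 17 → Loop.
Row minima: Bridge=7, Inland=5, Coastal=1, Loop=10
Best worst-case = 10 → Loop.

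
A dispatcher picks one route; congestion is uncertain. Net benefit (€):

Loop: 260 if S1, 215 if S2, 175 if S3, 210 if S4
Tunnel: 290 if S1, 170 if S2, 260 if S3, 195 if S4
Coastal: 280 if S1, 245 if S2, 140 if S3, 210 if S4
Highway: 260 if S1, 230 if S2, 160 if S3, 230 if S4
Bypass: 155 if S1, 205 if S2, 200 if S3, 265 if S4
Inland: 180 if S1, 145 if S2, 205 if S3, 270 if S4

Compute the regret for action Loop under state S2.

Best payoff under S2 is 245.
Regret = 245 − 215 = 30.

30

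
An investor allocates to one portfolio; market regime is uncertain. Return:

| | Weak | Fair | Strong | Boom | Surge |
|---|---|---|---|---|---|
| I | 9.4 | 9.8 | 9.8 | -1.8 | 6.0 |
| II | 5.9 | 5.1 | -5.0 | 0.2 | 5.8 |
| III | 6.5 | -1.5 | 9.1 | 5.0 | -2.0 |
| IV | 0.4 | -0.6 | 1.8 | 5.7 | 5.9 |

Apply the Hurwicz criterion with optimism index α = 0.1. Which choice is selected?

I: 0.1·9.8 + 0.9·(-1.8) = -0.64
II: 0.1·5.9 + 0.9·(-5.0) = -3.91
III: 0.1·9.1 + 0.9·(-2.0) = -0.89
IV: 0.1·5.9 + 0.9·(-0.6) = 0.05
Highest Hurwicz score = 0.05 → IV.

IV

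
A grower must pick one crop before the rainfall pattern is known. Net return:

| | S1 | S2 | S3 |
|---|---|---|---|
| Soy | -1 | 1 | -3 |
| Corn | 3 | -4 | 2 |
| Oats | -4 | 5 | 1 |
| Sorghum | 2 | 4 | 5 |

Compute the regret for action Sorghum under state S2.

Best payoff under S2 is 5.
Regret = 5 − 4 = 1.

1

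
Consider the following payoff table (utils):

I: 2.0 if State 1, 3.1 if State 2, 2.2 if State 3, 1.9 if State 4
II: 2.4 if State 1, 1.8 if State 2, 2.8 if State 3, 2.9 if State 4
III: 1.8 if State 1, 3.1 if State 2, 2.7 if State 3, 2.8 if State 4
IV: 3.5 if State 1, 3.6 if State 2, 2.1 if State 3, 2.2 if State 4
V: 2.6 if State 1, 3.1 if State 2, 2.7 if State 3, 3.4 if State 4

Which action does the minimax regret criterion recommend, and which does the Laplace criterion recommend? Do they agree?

Column bests: State 1=3.5, State 2=3.6, State 3=2.8, State 4=3.4.
I regrets: 1.5, 0.5, 0.6, 1.5 → max 1.5
II regrets: 1.1, 1.8, 0.0, 0.5 → max 1.8
III regrets: 1.7, 0.5, 0.1, 0.6 → max 1.7
IV regrets: 0.0, 0.0, 0.7, 1.2 → max 1.2
V regrets: 0.9, 0.5, 0.1, 0.0 → max 0.9
Smallest max regret = 0.9 → V.
Row averages: I=2.3, II=2.475, III=2.6, IV=2.85, V=2.95
Highest average = 2.95 → V.

minimax regret → V; laplace → V (agree)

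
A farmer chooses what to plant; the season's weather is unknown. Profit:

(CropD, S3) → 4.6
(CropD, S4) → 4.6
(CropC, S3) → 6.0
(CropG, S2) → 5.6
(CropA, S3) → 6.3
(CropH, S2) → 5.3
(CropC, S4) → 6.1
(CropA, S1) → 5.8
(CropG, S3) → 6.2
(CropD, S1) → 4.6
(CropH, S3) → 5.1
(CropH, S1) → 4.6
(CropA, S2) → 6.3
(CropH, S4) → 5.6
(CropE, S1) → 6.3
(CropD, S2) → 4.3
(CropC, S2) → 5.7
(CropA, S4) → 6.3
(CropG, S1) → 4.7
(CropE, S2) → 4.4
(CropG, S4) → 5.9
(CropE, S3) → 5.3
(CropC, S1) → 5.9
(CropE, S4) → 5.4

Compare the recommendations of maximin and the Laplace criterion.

Row minima: CropE=4.4, CropD=4.3, CropC=5.7, CropA=5.8, CropG=4.7, CropH=4.6
Best worst-case = 5.8 → CropA.
Row averages: CropE=5.35, CropD=4.525, CropC=5.925, CropA=6.175, CropG=5.6, CropH=5.15
Highest average = 6.175 → CropA.

maximin → CropA; laplace → CropA (agree)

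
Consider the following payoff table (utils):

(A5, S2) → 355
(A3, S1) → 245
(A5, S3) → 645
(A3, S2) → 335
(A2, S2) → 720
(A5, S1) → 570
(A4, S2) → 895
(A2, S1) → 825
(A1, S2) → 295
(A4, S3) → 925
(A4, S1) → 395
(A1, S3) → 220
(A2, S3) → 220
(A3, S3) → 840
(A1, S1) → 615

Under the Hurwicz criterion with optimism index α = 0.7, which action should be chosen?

A4

A1: 0.7·615 + 0.3·220 = 496.5
A2: 0.7·825 + 0.3·220 = 643.5
A3: 0.7·840 + 0.3·245 = 661.5
A4: 0.7·925 + 0.3·395 = 766
A5: 0.7·645 + 0.3·355 = 558
Highest Hurwicz score = 766 → A4.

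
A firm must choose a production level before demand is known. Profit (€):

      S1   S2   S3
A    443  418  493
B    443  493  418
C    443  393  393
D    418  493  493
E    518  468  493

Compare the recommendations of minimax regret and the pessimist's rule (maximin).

Column bests: S1=518, S2=493, S3=493.
A regrets: 75, 75, 0 → max 75
B regrets: 75, 0, 75 → max 75
C regrets: 75, 100, 100 → max 100
D regrets: 100, 0, 0 → max 100
E regrets: 0, 25, 0 → max 25
Smallest max regret = 25 → E.
Row minima: A=418, B=418, C=393, D=418, E=468
Best worst-case = 468 → E.

minimax regret → E; maximin → E (agree)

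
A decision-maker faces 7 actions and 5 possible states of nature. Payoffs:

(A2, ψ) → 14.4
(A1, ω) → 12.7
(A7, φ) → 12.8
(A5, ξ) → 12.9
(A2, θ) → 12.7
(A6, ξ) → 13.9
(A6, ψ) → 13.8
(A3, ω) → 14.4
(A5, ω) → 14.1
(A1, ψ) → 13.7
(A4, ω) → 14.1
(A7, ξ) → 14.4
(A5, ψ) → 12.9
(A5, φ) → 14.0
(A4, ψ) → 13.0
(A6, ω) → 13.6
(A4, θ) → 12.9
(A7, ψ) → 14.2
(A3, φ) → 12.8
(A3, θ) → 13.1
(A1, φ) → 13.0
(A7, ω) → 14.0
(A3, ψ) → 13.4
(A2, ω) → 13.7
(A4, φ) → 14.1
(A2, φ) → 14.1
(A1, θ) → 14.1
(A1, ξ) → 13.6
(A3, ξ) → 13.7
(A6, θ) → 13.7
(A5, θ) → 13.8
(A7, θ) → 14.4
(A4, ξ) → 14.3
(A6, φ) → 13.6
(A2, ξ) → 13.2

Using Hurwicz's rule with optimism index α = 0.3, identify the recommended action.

A6

A1: 0.3·14.1 + 0.7·12.7 = 13.12
A2: 0.3·14.4 + 0.7·12.7 = 13.21
A3: 0.3·14.4 + 0.7·12.8 = 13.28
A4: 0.3·14.3 + 0.7·12.9 = 13.32
A5: 0.3·14.1 + 0.7·12.9 = 13.26
A6: 0.3·13.9 + 0.7·13.6 = 13.69
A7: 0.3·14.4 + 0.7·12.8 = 13.28
Highest Hurwicz score = 13.69 → A6.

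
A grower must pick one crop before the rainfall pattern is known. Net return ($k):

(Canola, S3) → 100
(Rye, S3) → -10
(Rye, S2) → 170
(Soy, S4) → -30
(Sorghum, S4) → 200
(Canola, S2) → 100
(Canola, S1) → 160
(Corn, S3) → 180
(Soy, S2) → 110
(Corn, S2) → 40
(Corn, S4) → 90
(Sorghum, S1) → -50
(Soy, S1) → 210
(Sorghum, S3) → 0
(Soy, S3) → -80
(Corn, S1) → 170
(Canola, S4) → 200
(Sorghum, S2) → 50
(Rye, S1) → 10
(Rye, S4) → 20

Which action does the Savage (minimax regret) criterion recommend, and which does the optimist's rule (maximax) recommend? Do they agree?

Column bests: S1=210, S2=170, S3=180, S4=200.
Soy regrets: 0, 60, 260, 230 → max 260
Canola regrets: 50, 70, 80, 0 → max 80
Sorghum regrets: 260, 120, 180, 0 → max 260
Rye regrets: 200, 0, 190, 180 → max 200
Corn regrets: 40, 130, 0, 110 → max 130
Smallest max regret = 80 → Canola.
Row maxima: Soy=210, Canola=200, Sorghum=200, Rye=170, Corn=180
Best best-case = 210 → Soy.

minimax regret → Canola; maximax → Soy (disagree)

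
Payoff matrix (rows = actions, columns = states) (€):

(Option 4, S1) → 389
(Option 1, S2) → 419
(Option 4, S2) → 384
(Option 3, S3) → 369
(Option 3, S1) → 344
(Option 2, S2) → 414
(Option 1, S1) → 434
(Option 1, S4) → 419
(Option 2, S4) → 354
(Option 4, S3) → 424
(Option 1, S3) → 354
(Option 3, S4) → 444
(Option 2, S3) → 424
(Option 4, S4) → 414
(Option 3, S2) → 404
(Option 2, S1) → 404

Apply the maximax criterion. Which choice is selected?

Option 3

Row maxima: Option 1=434, Option 2=424, Option 3=444, Option 4=424
Best best-case = 444 → Option 3.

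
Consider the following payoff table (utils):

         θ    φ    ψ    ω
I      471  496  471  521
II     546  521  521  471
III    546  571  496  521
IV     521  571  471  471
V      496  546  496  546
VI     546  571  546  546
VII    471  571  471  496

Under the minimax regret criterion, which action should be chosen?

VI

Column bests: θ=546, φ=571, ψ=546, ω=546.
I regrets: 75, 75, 75, 25 → max 75
II regrets: 0, 50, 25, 75 → max 75
III regrets: 0, 0, 50, 25 → max 50
IV regrets: 25, 0, 75, 75 → max 75
V regrets: 50, 25, 50, 0 → max 50
VI regrets: 0, 0, 0, 0 → max 0
VII regrets: 75, 0, 75, 50 → max 75
Smallest max regret = 0 → VI.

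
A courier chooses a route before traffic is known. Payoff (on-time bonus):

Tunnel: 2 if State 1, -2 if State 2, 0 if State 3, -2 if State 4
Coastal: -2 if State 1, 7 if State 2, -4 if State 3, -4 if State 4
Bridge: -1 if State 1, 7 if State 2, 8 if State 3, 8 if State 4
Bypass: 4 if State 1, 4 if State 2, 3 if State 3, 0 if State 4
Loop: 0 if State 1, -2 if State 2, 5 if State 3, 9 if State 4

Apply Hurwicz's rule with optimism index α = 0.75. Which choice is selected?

Tunnel: 0.75·2 + 0.25·(-2) = 1
Coastal: 0.75·7 + 0.25·(-4) = 4.25
Bridge: 0.75·8 + 0.25·(-1) = 5.75
Bypass: 0.75·4 + 0.25·0 = 3
Loop: 0.75·9 + 0.25·(-2) = 6.25
Highest Hurwicz score = 6.25 → Loop.

Loop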